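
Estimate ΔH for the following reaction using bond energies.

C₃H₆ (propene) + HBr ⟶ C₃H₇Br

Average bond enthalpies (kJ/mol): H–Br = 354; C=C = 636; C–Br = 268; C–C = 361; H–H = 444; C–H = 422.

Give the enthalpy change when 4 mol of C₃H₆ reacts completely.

Bonds broken (reactants):
  C–C: 1 × 361 = 361
  C–H: 6 × 422 = 2532
  C=C: 1 × 636 = 636
  H–Br: 1 × 354 = 354
  Σ(broken) = 3883 kJ
Bonds formed (products):
  C–Br: 1 × 268 = 268
  C–C: 2 × 361 = 722
  C–H: 7 × 422 = 2954
  Σ(formed) = 3944 kJ
ΔH = Σ(broken) − Σ(formed) = 3883 − 3944 = −61 kJ
For 4× the reaction as written: 4 × (−61) = −244 kJ

ΔH = −244 kJ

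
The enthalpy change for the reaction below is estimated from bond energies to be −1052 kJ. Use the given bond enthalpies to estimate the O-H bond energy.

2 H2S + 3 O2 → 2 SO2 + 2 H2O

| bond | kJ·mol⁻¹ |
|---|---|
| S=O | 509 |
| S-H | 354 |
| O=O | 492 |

D(O-H) ≈ 477 kJ/mol

Let D be the O-H bond energy.
Σ(broken) = 3×492 + 4×354 = 2892
Σ(formed) = 4×D + 4×509 = 2036 + 4D
ΔH = Σ(broken) − Σ(formed) = (2892) − (2036 + 4D) = +856 − 4D
Setting this equal to −1052 kJ gives 4D = 1908, so D = 477 kJ/mol.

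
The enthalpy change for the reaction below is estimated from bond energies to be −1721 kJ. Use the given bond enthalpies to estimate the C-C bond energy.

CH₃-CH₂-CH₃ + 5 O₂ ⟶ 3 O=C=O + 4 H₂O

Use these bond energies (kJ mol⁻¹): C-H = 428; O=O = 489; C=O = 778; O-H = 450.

D(C-C) ≈ 339 kJ/mol

Let D be the C-C bond energy.
Σ(broken) = 2×D + 8×428 + 5×489 = 5869 + 2D
Σ(formed) = 6×778 + 8×450 = 8268
ΔH = Σ(broken) − Σ(formed) = (5869 + 2D) − (8268) = −2399 + 2D
Setting this equal to −1721 kJ gives 2D = 678, so D = 339 kJ/mol.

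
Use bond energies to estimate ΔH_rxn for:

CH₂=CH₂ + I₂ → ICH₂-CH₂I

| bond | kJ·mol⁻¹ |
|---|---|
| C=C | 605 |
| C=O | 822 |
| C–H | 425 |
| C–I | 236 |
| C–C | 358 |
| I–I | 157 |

Bonds broken (reactants):
  C–H: 4 × 425 = 1700
  C=C: 1 × 605 = 605
  I–I: 1 × 157 = 157
  Σ(broken) = 2462 kJ
Bonds formed (products):
  C–C: 1 × 358 = 358
  C–H: 4 × 425 = 1700
  C–I: 2 × 236 = 472
  Σ(formed) = 2530 kJ
ΔH = Σ(broken) − Σ(formed) = 2462 − 2530 = −68 kJ

ΔH ≈ −68 kJ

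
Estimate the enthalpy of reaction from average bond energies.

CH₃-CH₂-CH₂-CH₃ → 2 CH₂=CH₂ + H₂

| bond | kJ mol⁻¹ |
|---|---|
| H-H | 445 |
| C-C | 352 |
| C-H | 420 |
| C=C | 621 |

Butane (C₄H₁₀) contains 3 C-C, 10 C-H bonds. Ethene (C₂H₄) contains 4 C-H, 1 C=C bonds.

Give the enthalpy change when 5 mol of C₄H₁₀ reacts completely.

ΔH = +1045 kJ

Bonds broken (reactants):
  C-C: 3 × 352 = 1056
  C-H: 10 × 420 = 4200
  Σ(broken) = 5256 kJ
Bonds formed (products):
  C-H: 8 × 420 = 3360
  C=C: 2 × 621 = 1242
  H-H: 1 × 445 = 445
  Σ(formed) = 5047 kJ
ΔH = Σ(broken) − Σ(formed) = 5256 − 5047 = +209 kJ
For 5× the reaction as written: 5 × (+209) = +1045 kJ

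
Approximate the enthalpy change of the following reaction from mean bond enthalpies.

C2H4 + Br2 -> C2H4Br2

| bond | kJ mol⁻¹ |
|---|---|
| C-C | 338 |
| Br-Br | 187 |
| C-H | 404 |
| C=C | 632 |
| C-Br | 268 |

Bonds broken (reactants):
  Br-Br: 1 × 187 = 187
  C-H: 4 × 404 = 1616
  C=C: 1 × 632 = 632
  Σ(broken) = 2435 kJ
Bonds formed (products):
  C-Br: 2 × 268 = 536
  C-C: 1 × 338 = 338
  C-H: 4 × 404 = 1616
  Σ(formed) = 2490 kJ
ΔH = Σ(broken) − Σ(formed) = 2435 − 2490 = −55 kJ

ΔH ≈ −55 kJ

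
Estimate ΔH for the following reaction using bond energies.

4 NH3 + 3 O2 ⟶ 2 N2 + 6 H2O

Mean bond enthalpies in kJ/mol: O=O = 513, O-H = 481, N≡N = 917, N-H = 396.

ΔH ≈ −1315 kJ

Bonds broken (reactants):
  N-H: 12 × 396 = 4752
  O=O: 3 × 513 = 1539
  Σ(broken) = 6291 kJ
Bonds formed (products):
  N≡N: 2 × 917 = 1834
  O-H: 12 × 481 = 5772
  Σ(formed) = 7606 kJ
ΔH = Σ(broken) − Σ(formed) = 6291 − 7606 = −1315 kJ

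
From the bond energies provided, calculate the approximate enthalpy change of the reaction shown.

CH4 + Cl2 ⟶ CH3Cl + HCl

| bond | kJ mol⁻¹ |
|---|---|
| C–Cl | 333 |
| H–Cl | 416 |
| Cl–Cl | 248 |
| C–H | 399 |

ΔH ≈ −102 kJ

Bonds broken (reactants):
  C–H: 4 × 399 = 1596
  Cl–Cl: 1 × 248 = 248
  Σ(broken) = 1844 kJ
Bonds formed (products):
  C–Cl: 1 × 333 = 333
  C–H: 3 × 399 = 1197
  H–Cl: 1 × 416 = 416
  Σ(formed) = 1946 kJ
ΔH = Σ(broken) − Σ(formed) = 1844 − 1946 = −102 kJ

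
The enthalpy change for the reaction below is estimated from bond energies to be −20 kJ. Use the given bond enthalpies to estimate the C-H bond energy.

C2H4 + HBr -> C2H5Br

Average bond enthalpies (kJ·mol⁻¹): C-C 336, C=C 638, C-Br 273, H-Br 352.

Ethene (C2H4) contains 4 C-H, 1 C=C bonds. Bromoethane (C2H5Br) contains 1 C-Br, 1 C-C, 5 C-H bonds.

D(C-H) ≈ 401 kJ/mol

Let D be the C-H bond energy.
Σ(broken) = 4×D + 1×638 + 1×352 = 990 + 4D
Σ(formed) = 1×273 + 1×336 + 5×D = 609 + 5D
ΔH = Σ(broken) − Σ(formed) = (990 + 4D) − (609 + 5D) = +381 − D
Setting this equal to −20 kJ gives D = 401 kJ/mol.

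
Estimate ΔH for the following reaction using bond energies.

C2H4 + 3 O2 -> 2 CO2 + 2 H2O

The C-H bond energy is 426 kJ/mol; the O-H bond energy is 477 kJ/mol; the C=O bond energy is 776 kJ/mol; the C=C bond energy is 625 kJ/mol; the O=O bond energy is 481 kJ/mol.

ΔH ≈ −1240 kJ

Bonds broken (reactants):
  C-H: 4 × 426 = 1704
  C=C: 1 × 625 = 625
  O=O: 3 × 481 = 1443
  Σ(broken) = 3772 kJ
Bonds formed (products):
  C=O: 4 × 776 = 3104
  O-H: 4 × 477 = 1908
  Σ(formed) = 5012 kJ
ΔH = Σ(broken) − Σ(formed) = 3772 − 5012 = −1240 kJ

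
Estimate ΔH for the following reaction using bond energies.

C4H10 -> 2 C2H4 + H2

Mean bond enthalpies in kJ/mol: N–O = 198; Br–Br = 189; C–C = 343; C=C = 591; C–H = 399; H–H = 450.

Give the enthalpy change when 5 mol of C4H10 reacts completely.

ΔH = +975 kJ

Bonds broken (reactants):
  C–C: 3 × 343 = 1029
  C–H: 10 × 399 = 3990
  Σ(broken) = 5019 kJ
Bonds formed (products):
  C–H: 8 × 399 = 3192
  C=C: 2 × 591 = 1182
  H–H: 1 × 450 = 450
  Σ(formed) = 4824 kJ
ΔH = Σ(broken) − Σ(formed) = 5019 − 4824 = +195 kJ
For 5× the reaction as written: 5 × (+195) = +975 kJ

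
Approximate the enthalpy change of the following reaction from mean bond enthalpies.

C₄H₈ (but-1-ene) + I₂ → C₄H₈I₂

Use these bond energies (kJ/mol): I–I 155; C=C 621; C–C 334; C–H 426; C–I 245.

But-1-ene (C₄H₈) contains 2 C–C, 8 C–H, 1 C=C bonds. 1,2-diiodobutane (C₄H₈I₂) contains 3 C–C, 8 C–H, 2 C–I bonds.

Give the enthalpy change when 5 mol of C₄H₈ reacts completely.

ΔH = −240 kJ

Bonds broken (reactants):
  C–C: 2 × 334 = 668
  C–H: 8 × 426 = 3408
  C=C: 1 × 621 = 621
  I–I: 1 × 155 = 155
  Σ(broken) = 4852 kJ
Bonds formed (products):
  C–C: 3 × 334 = 1002
  C–H: 8 × 426 = 3408
  C–I: 2 × 245 = 490
  Σ(formed) = 4900 kJ
ΔH = Σ(broken) − Σ(formed) = 4852 − 4900 = −48 kJ
For 5× the reaction as written: 5 × (−48) = −240 kJ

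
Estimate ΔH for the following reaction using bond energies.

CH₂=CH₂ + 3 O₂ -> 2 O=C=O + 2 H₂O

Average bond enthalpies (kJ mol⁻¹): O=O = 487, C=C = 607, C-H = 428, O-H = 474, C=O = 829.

Bonds broken (reactants):
  C-H: 4 × 428 = 1712
  C=C: 1 × 607 = 607
  O=O: 3 × 487 = 1461
  Σ(broken) = 3780 kJ
Bonds formed (products):
  C=O: 4 × 829 = 3316
  O-H: 4 × 474 = 1896
  Σ(formed) = 5212 kJ
ΔH = Σ(broken) − Σ(formed) = 3780 − 5212 = −1432 kJ

ΔH ≈ −1432 kJ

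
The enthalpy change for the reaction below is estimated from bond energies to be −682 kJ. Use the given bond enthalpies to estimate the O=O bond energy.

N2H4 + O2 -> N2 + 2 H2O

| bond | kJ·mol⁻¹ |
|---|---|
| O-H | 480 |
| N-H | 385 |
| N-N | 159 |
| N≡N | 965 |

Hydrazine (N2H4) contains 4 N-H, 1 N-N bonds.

D(O=O) ≈ 504 kJ/mol

Let D be the O=O bond energy.
Σ(broken) = 4×385 + 1×159 + 1×D = 1699 + D
Σ(formed) = 1×965 + 4×480 = 2885
ΔH = Σ(broken) − Σ(formed) = (1699 + D) − (2885) = −1186 + D
Setting this equal to −682 kJ gives D = 504 kJ/mol.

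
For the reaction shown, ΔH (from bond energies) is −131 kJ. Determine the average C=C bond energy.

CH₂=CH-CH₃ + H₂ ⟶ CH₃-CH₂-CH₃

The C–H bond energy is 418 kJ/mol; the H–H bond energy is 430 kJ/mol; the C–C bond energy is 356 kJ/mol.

Let D be the C=C bond energy.
Σ(broken) = 1×356 + 6×418 + 1×D + 1×430 = 3294 + D
Σ(formed) = 2×356 + 8×418 = 4056
ΔH = Σ(broken) − Σ(formed) = (3294 + D) − (4056) = −762 + D
Setting this equal to −131 kJ gives D = 631 kJ/mol.

D(C=C) ≈ 631 kJ/mol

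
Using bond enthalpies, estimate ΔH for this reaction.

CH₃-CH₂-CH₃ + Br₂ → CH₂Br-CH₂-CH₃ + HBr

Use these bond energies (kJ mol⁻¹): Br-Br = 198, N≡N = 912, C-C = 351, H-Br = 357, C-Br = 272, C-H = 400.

ΔH ≈ −31 kJ

Bonds broken (reactants):
  Br-Br: 1 × 198 = 198
  C-C: 2 × 351 = 702
  C-H: 8 × 400 = 3200
  Σ(broken) = 4100 kJ
Bonds formed (products):
  C-Br: 1 × 272 = 272
  C-C: 2 × 351 = 702
  C-H: 7 × 400 = 2800
  H-Br: 1 × 357 = 357
  Σ(formed) = 4131 kJ
ΔH = Σ(broken) − Σ(formed) = 4100 − 4131 = −31 kJ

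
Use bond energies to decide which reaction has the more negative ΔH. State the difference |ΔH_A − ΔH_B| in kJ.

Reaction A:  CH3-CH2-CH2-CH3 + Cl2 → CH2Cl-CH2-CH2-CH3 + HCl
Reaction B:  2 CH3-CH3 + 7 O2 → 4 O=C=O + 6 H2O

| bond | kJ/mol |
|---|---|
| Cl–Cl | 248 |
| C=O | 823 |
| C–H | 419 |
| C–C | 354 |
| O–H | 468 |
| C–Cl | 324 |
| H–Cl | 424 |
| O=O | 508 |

Reaction A:
  Bonds broken (reactants):
    C–C: 3 × 354 = 1062
    C–H: 10 × 419 = 4190
    Cl–Cl: 1 × 248 = 248
    Σ(broken) = 5500 kJ
  Bonds formed (products):
    C–C: 3 × 354 = 1062
    C–Cl: 1 × 324 = 324
    C–H: 9 × 419 = 3771
    H–Cl: 1 × 424 = 424
    Σ(formed) = 5581 kJ
  ΔH_A = 5500 − 5581 = −81 kJ
Reaction B:
  Bonds broken (reactants):
    C–C: 2 × 354 = 708
    C–H: 12 × 419 = 5028
    O=O: 7 × 508 = 3556
    Σ(broken) = 9292 kJ
  Bonds formed (products):
    C=O: 8 × 823 = 6584
    O–H: 12 × 468 = 5616
    Σ(formed) = 12200 kJ
  ΔH_B = 9292 − 12200 = −2908 kJ
ΔH_A − ΔH_B = +2827 kJ, so reaction B has the more negative ΔH; |ΔH_A − ΔH_B| = 2827 kJ.

Reaction B, by 2827 kJ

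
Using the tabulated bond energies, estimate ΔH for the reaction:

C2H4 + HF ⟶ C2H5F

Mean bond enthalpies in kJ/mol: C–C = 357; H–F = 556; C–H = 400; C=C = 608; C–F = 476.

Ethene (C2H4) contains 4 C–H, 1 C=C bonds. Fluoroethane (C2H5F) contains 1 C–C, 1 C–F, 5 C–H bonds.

Bonds broken (reactants):
  C–H: 4 × 400 = 1600
  C=C: 1 × 608 = 608
  H–F: 1 × 556 = 556
  Σ(broken) = 2764 kJ
Bonds formed (products):
  C–C: 1 × 357 = 357
  C–F: 1 × 476 = 476
  C–H: 5 × 400 = 2000
  Σ(formed) = 2833 kJ
ΔH = Σ(broken) − Σ(formed) = 2764 − 2833 = −69 kJ

ΔH ≈ −69 kJ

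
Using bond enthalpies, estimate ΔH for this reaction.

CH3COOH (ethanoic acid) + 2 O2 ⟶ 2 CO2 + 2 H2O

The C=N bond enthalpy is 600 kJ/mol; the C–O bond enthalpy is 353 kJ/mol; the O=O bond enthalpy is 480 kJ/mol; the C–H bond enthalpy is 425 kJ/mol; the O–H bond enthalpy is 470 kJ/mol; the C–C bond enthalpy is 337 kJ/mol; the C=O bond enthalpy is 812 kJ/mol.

ΔH ≈ −921 kJ

Bonds broken (reactants):
  C–C: 1 × 337 = 337
  C–H: 3 × 425 = 1275
  C–O: 1 × 353 = 353
  C=O: 1 × 812 = 812
  O–H: 1 × 470 = 470
  O=O: 2 × 480 = 960
  Σ(broken) = 4207 kJ
Bonds formed (products):
  C=O: 4 × 812 = 3248
  O–H: 4 × 470 = 1880
  Σ(formed) = 5128 kJ
ΔH = Σ(broken) − Σ(formed) = 4207 − 5128 = −921 kJ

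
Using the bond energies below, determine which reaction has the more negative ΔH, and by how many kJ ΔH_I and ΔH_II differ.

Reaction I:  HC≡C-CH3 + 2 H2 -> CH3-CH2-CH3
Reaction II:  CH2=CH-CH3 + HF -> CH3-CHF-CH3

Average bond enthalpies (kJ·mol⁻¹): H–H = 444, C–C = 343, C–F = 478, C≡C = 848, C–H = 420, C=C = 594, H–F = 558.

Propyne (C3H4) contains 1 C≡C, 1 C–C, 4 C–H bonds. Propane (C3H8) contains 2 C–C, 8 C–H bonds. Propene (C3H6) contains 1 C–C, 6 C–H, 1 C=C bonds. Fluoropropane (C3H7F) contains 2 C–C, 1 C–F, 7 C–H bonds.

Reaction I:
  Bonds broken (reactants):
    C≡C: 1 × 848 = 848
    C–C: 1 × 343 = 343
    C–H: 4 × 420 = 1680
    H–H: 2 × 444 = 888
    Σ(broken) = 3759 kJ
  Bonds formed (products):
    C–C: 2 × 343 = 686
    C–H: 8 × 420 = 3360
    Σ(formed) = 4046 kJ
  ΔH_I = 3759 − 4046 = −287 kJ
Reaction II:
  Bonds broken (reactants):
    C–C: 1 × 343 = 343
    C–H: 6 × 420 = 2520
    C=C: 1 × 594 = 594
    H–F: 1 × 558 = 558
    Σ(broken) = 4015 kJ
  Bonds formed (products):
    C–C: 2 × 343 = 686
    C–F: 1 × 478 = 478
    C–H: 7 × 420 = 2940
    Σ(formed) = 4104 kJ
  ΔH_II = 4015 − 4104 = −89 kJ
ΔH_I − ΔH_II = −198 kJ, so reaction I has the more negative ΔH; |ΔH_I − ΔH_II| = 198 kJ.

Reaction I, by 198 kJ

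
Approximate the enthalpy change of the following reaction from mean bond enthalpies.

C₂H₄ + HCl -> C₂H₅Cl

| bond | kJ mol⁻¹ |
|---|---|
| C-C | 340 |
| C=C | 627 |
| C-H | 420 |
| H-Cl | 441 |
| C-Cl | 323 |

ΔH ≈ −15 kJ

Bonds broken (reactants):
  C-H: 4 × 420 = 1680
  C=C: 1 × 627 = 627
  H-Cl: 1 × 441 = 441
  Σ(broken) = 2748 kJ
Bonds formed (products):
  C-C: 1 × 340 = 340
  C-Cl: 1 × 323 = 323
  C-H: 5 × 420 = 2100
  Σ(formed) = 2763 kJ
ΔH = Σ(broken) − Σ(formed) = 2748 − 2763 = −15 kJ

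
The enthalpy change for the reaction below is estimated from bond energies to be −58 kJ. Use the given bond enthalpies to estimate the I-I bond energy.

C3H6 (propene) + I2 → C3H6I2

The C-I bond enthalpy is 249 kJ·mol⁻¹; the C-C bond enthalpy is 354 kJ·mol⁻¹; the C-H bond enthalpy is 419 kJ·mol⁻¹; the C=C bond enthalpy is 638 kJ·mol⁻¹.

D(I-I) ≈ 156 kJ/mol

Let D be the I-I bond energy.
Σ(broken) = 1×354 + 6×419 + 1×638 + 1×D = 3506 + D
Σ(formed) = 2×354 + 6×419 + 2×249 = 3720
ΔH = Σ(broken) − Σ(formed) = (3506 + D) − (3720) = −214 + D
Setting this equal to −58 kJ gives D = 156 kJ/mol.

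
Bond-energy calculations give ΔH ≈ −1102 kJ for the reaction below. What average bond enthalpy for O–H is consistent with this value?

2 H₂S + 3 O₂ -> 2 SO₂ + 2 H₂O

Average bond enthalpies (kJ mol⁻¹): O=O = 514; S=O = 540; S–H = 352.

Let D be the O–H bond energy.
Σ(broken) = 3×514 + 4×352 = 2950
Σ(formed) = 4×D + 4×540 = 2160 + 4D
ΔH = Σ(broken) − Σ(formed) = (2950) − (2160 + 4D) = +790 − 4D
Setting this equal to −1102 kJ gives 4D = 1892, so D = 473 kJ/mol.

D(O–H) ≈ 473 kJ/mol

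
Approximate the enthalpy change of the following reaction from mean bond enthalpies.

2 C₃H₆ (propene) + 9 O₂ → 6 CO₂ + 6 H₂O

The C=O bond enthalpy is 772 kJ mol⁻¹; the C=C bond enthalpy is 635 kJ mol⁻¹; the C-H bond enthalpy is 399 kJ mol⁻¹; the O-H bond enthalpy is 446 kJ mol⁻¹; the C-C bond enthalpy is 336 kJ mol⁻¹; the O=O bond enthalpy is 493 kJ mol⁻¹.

ΔH ≈ −3449 kJ

Bonds broken (reactants):
  C-C: 2 × 336 = 672
  C-H: 12 × 399 = 4788
  C=C: 2 × 635 = 1270
  O=O: 9 × 493 = 4437
  Σ(broken) = 11167 kJ
Bonds formed (products):
  C=O: 12 × 772 = 9264
  O-H: 12 × 446 = 5352
  Σ(formed) = 14616 kJ
ΔH = Σ(broken) − Σ(formed) = 11167 − 14616 = −3449 kJ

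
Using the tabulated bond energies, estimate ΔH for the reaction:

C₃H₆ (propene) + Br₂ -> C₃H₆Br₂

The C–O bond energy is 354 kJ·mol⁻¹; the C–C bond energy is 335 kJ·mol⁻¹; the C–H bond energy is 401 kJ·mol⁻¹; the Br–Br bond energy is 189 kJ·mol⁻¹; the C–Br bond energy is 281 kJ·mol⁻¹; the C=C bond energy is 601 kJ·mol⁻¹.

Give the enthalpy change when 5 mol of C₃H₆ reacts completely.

Bonds broken (reactants):
  Br–Br: 1 × 189 = 189
  C–C: 1 × 335 = 335
  C–H: 6 × 401 = 2406
  C=C: 1 × 601 = 601
  Σ(broken) = 3531 kJ
Bonds formed (products):
  C–Br: 2 × 281 = 562
  C–C: 2 × 335 = 670
  C–H: 6 × 401 = 2406
  Σ(formed) = 3638 kJ
ΔH = Σ(broken) − Σ(formed) = 3531 − 3638 = −107 kJ
For 5× the reaction as written: 5 × (−107) = −535 kJ

ΔH = −535 kJ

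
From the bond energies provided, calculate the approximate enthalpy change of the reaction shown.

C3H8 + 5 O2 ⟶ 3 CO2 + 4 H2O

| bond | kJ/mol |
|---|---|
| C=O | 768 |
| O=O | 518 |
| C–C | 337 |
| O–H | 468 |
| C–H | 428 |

Bonds broken (reactants):
  C–C: 2 × 337 = 674
  C–H: 8 × 428 = 3424
  O=O: 5 × 518 = 2590
  Σ(broken) = 6688 kJ
Bonds formed (products):
  C=O: 6 × 768 = 4608
  O–H: 8 × 468 = 3744
  Σ(formed) = 8352 kJ
ΔH = Σ(broken) − Σ(formed) = 6688 − 8352 = −1664 kJ

ΔH ≈ −1664 kJ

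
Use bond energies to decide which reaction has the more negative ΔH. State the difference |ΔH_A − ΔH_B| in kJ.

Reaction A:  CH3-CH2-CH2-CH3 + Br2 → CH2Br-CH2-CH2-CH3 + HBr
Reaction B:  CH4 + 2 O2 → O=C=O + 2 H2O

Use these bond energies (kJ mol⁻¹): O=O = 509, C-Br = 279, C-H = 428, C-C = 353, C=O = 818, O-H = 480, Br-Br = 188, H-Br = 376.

Reaction B, by 787 kJ

Reaction A:
  Bonds broken (reactants):
    Br-Br: 1 × 188 = 188
    C-C: 3 × 353 = 1059
    C-H: 10 × 428 = 4280
    Σ(broken) = 5527 kJ
  Bonds formed (products):
    C-Br: 1 × 279 = 279
    C-C: 3 × 353 = 1059
    C-H: 9 × 428 = 3852
    H-Br: 1 × 376 = 376
    Σ(formed) = 5566 kJ
  ΔH_A = 5527 − 5566 = −39 kJ
Reaction B:
  Bonds broken (reactants):
    C-H: 4 × 428 = 1712
    O=O: 2 × 509 = 1018
    Σ(broken) = 2730 kJ
  Bonds formed (products):
    C=O: 2 × 818 = 1636
    O-H: 4 × 480 = 1920
    Σ(formed) = 3556 kJ
  ΔH_B = 2730 − 3556 = −826 kJ
ΔH_A − ΔH_B = +787 kJ, so reaction B has the more negative ΔH; |ΔH_A − ΔH_B| = 787 kJ.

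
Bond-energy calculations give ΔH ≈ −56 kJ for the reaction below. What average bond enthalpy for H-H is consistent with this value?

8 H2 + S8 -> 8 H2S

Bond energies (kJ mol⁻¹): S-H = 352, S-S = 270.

D(H-H) ≈ 427 kJ/mol

Let D be the H-H bond energy.
Σ(broken) = 8×D + 8×270 = 2160 + 8D
Σ(formed) = 16×352 = 5632
ΔH = Σ(broken) − Σ(formed) = (2160 + 8D) − (5632) = −3472 + 8D
Setting this equal to −56 kJ gives 8D = 3416, so D = 427 kJ/mol.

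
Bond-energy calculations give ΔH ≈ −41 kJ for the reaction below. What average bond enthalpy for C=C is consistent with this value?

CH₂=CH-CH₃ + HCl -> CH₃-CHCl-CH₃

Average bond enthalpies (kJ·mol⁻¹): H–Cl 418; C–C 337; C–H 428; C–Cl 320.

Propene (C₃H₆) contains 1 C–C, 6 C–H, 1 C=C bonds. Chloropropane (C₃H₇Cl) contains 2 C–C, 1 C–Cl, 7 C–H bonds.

D(C=C) ≈ 626 kJ/mol

Let D be the C=C bond energy.
Σ(broken) = 1×337 + 6×428 + 1×D + 1×418 = 3323 + D
Σ(formed) = 2×337 + 1×320 + 7×428 = 3990
ΔH = Σ(broken) − Σ(formed) = (3323 + D) − (3990) = −667 + D
Setting this equal to −41 kJ gives D = 626 kJ/mol.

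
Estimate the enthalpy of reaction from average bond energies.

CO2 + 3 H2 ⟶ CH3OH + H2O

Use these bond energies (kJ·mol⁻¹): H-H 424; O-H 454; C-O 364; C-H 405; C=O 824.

Bonds broken (reactants):
  C=O: 2 × 824 = 1648
  H-H: 3 × 424 = 1272
  Σ(broken) = 2920 kJ
Bonds formed (products):
  C-H: 3 × 405 = 1215
  C-O: 1 × 364 = 364
  O-H: 3 × 454 = 1362
  Σ(formed) = 2941 kJ
ΔH = Σ(broken) − Σ(formed) = 2920 − 2941 = −21 kJ

ΔH ≈ −21 kJ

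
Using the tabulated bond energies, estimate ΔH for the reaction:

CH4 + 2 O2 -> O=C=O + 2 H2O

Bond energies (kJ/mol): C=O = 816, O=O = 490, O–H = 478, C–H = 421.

ΔH ≈ −880 kJ

Bonds broken (reactants):
  C–H: 4 × 421 = 1684
  O=O: 2 × 490 = 980
  Σ(broken) = 2664 kJ
Bonds formed (products):
  C=O: 2 × 816 = 1632
  O–H: 4 × 478 = 1912
  Σ(formed) = 3544 kJ
ΔH = Σ(broken) − Σ(formed) = 2664 − 3544 = −880 kJ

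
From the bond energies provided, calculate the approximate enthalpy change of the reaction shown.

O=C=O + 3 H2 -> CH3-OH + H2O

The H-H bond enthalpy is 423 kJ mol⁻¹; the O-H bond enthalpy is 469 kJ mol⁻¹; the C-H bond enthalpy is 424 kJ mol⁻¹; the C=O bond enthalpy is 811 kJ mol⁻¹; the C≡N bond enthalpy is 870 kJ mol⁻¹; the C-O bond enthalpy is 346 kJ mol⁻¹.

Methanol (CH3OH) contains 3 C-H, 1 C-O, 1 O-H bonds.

ΔH ≈ −134 kJ

Bonds broken (reactants):
  C=O: 2 × 811 = 1622
  H-H: 3 × 423 = 1269
  Σ(broken) = 2891 kJ
Bonds formed (products):
  C-H: 3 × 424 = 1272
  C-O: 1 × 346 = 346
  O-H: 3 × 469 = 1407
  Σ(formed) = 3025 kJ
ΔH = Σ(broken) − Σ(formed) = 2891 − 3025 = −134 kJ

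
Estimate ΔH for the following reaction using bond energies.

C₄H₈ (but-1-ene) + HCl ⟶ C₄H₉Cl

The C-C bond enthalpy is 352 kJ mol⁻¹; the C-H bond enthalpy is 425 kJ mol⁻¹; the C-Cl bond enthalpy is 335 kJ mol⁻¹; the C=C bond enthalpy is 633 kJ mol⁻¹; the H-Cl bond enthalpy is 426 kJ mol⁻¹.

Bonds broken (reactants):
  C-C: 2 × 352 = 704
  C-H: 8 × 425 = 3400
  C=C: 1 × 633 = 633
  H-Cl: 1 × 426 = 426
  Σ(broken) = 5163 kJ
Bonds formed (products):
  C-C: 3 × 352 = 1056
  C-Cl: 1 × 335 = 335
  C-H: 9 × 425 = 3825
  Σ(formed) = 5216 kJ
ΔH = Σ(broken) − Σ(formed) = 5163 − 5216 = −53 kJ

ΔH ≈ −53 kJ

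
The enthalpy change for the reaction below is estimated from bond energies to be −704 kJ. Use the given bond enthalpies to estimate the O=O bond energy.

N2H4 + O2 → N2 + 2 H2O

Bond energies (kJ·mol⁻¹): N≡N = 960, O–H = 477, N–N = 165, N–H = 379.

Let D be the O=O bond energy.
Σ(broken) = 4×379 + 1×165 + 1×D = 1681 + D
Σ(formed) = 1×960 + 4×477 = 2868
ΔH = Σ(broken) − Σ(formed) = (1681 + D) − (2868) = −1187 + D
Setting this equal to −704 kJ gives D = 483 kJ/mol.

D(O=O) ≈ 483 kJ/mol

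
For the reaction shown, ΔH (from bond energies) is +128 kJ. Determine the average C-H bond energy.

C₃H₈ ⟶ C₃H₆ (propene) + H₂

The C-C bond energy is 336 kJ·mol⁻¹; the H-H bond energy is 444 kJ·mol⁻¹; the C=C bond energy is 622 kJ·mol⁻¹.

D(C-H) ≈ 429 kJ/mol

Let D be the C-H bond energy.
Σ(broken) = 2×336 + 8×D = 672 + 8D
Σ(formed) = 1×336 + 6×D + 1×622 + 1×444 = 1402 + 6D
ΔH = Σ(broken) − Σ(formed) = (672 + 8D) − (1402 + 6D) = −730 + 2D
Setting this equal to +128 kJ gives 2D = 858, so D = 429 kJ/mol.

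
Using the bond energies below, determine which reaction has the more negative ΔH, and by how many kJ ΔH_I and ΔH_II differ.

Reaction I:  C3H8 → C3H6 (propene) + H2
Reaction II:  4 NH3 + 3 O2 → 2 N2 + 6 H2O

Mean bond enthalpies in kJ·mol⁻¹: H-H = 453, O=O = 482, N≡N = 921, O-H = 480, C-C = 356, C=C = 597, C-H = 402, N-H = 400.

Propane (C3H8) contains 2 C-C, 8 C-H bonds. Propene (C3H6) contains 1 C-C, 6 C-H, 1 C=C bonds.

Reaction I:
  Bonds broken (reactants):
    C-C: 2 × 356 = 712
    C-H: 8 × 402 = 3216
    Σ(broken) = 3928 kJ
  Bonds formed (products):
    C-C: 1 × 356 = 356
    C-H: 6 × 402 = 2412
    C=C: 1 × 597 = 597
    H-H: 1 × 453 = 453
    Σ(formed) = 3818 kJ
  ΔH_I = 3928 − 3818 = +110 kJ
Reaction II:
  Bonds broken (reactants):
    N-H: 12 × 400 = 4800
    O=O: 3 × 482 = 1446
    Σ(broken) = 6246 kJ
  Bonds formed (products):
    N≡N: 2 × 921 = 1842
    O-H: 12 × 480 = 5760
    Σ(formed) = 7602 kJ
  ΔH_II = 6246 − 7602 = −1356 kJ
ΔH_I − ΔH_II = +1466 kJ, so reaction II has the more negative ΔH; |ΔH_I − ΔH_II| = 1466 kJ.

Reaction II, by 1466 kJ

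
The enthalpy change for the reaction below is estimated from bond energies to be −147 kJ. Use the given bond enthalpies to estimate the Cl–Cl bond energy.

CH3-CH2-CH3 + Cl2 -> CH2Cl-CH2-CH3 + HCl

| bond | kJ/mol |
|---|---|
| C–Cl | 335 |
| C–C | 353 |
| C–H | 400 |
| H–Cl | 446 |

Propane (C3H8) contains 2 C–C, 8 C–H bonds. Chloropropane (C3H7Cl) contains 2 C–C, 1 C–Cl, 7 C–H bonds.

Let D be the Cl–Cl bond energy.
Σ(broken) = 2×353 + 8×400 + 1×D = 3906 + D
Σ(formed) = 2×353 + 1×335 + 7×400 + 1×446 = 4287
ΔH = Σ(broken) − Σ(formed) = (3906 + D) − (4287) = −381 + D
Setting this equal to −147 kJ gives D = 234 kJ/mol.

D(Cl–Cl) ≈ 234 kJ/mol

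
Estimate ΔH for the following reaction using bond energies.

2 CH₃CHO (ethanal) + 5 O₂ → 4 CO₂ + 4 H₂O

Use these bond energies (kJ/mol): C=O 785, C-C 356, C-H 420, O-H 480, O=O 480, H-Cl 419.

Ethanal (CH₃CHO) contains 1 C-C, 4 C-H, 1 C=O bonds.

Bonds broken (reactants):
  C-C: 2 × 356 = 712
  C-H: 8 × 420 = 3360
  C=O: 2 × 785 = 1570
  O=O: 5 × 480 = 2400
  Σ(broken) = 8042 kJ
Bonds formed (products):
  C=O: 8 × 785 = 6280
  O-H: 8 × 480 = 3840
  Σ(formed) = 10120 kJ
ΔH = Σ(broken) − Σ(formed) = 8042 − 10120 = −2078 kJ

ΔH ≈ −2078 kJ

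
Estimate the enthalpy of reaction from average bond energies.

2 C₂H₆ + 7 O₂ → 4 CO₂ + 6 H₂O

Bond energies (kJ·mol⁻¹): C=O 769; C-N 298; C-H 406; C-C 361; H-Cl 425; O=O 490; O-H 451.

Bonds broken (reactants):
  C-C: 2 × 361 = 722
  C-H: 12 × 406 = 4872
  O=O: 7 × 490 = 3430
  Σ(broken) = 9024 kJ
Bonds formed (products):
  C=O: 8 × 769 = 6152
  O-H: 12 × 451 = 5412
  Σ(formed) = 11564 kJ
ΔH = Σ(broken) − Σ(formed) = 9024 − 11564 = −2540 kJ

ΔH ≈ −2540 kJ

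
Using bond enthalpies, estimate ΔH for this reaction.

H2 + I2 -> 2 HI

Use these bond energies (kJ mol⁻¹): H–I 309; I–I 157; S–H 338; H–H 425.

Bonds broken (reactants):
  H–H: 1 × 425 = 425
  I–I: 1 × 157 = 157
  Σ(broken) = 582 kJ
Bonds formed (products):
  H–I: 2 × 309 = 618
  Σ(formed) = 618 kJ
ΔH = Σ(broken) − Σ(formed) = 582 − 618 = −36 kJ

ΔH ≈ −36 kJ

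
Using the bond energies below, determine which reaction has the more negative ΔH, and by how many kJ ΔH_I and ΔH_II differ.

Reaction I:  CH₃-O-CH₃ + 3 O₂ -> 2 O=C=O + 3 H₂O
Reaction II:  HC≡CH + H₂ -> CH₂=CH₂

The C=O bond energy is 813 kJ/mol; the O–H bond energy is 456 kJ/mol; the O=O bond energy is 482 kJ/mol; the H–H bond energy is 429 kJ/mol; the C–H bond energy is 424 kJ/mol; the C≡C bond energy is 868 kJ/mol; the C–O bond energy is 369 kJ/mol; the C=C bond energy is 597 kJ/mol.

Reaction I:
  Bonds broken (reactants):
    C–H: 6 × 424 = 2544
    C–O: 2 × 369 = 738
    O=O: 3 × 482 = 1446
    Σ(broken) = 4728 kJ
  Bonds formed (products):
    C=O: 4 × 813 = 3252
    O–H: 6 × 456 = 2736
    Σ(formed) = 5988 kJ
  ΔH_I = 4728 − 5988 = −1260 kJ
Reaction II:
  Bonds broken (reactants):
    C≡C: 1 × 868 = 868
    C–H: 2 × 424 = 848
    H–H: 1 × 429 = 429
    Σ(broken) = 2145 kJ
  Bonds formed (products):
    C–H: 4 × 424 = 1696
    C=C: 1 × 597 = 597
    Σ(formed) = 2293 kJ
  ΔH_II = 2145 − 2293 = −148 kJ
ΔH_I − ΔH_II = −1112 kJ, so reaction I has the more negative ΔH; |ΔH_I − ΔH_II| = 1112 kJ.

Reaction I, by 1112 kJ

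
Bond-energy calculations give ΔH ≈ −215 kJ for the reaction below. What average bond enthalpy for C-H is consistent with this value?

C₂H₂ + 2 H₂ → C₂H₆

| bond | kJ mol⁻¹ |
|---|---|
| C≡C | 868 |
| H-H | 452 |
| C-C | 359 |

Let D be the C-H bond energy.
Σ(broken) = 1×868 + 2×D + 2×452 = 1772 + 2D
Σ(formed) = 1×359 + 6×D = 359 + 6D
ΔH = Σ(broken) − Σ(formed) = (1772 + 2D) − (359 + 6D) = +1413 − 4D
Setting this equal to −215 kJ gives 4D = 1628, so D = 407 kJ/mol.

D(C-H) ≈ 407 kJ/mol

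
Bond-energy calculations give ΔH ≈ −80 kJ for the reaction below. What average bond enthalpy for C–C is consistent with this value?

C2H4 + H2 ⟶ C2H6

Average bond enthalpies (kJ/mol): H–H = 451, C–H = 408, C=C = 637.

Let D be the C–C bond energy.
Σ(broken) = 4×408 + 1×637 + 1×451 = 2720
Σ(formed) = 1×D + 6×408 = 2448 + D
ΔH = Σ(broken) − Σ(formed) = (2720) − (2448 + D) = +272 − D
Setting this equal to −80 kJ gives D = 352 kJ/mol.

D(C–C) ≈ 352 kJ/mol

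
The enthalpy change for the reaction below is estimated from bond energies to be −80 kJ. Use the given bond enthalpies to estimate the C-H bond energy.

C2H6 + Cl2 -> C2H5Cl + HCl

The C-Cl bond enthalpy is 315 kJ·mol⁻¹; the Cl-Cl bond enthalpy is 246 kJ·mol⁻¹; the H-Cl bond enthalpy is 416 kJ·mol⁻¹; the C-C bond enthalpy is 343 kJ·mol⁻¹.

D(C-H) ≈ 405 kJ/mol

Let D be the C-H bond energy.
Σ(broken) = 1×343 + 6×D + 1×246 = 589 + 6D
Σ(formed) = 1×343 + 1×315 + 5×D + 1×416 = 1074 + 5D
ΔH = Σ(broken) − Σ(formed) = (589 + 6D) − (1074 + 5D) = −485 + D
Setting this equal to −80 kJ gives D = 405 kJ/mol.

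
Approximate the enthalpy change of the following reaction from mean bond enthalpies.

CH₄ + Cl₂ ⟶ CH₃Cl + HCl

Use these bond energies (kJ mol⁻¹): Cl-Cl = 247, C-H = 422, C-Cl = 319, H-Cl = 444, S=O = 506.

Bonds broken (reactants):
  C-H: 4 × 422 = 1688
  Cl-Cl: 1 × 247 = 247
  Σ(broken) = 1935 kJ
Bonds formed (products):
  C-Cl: 1 × 319 = 319
  C-H: 3 × 422 = 1266
  H-Cl: 1 × 444 = 444
  Σ(formed) = 2029 kJ
ΔH = Σ(broken) − Σ(formed) = 1935 − 2029 = −94 kJ

ΔH ≈ −94 kJ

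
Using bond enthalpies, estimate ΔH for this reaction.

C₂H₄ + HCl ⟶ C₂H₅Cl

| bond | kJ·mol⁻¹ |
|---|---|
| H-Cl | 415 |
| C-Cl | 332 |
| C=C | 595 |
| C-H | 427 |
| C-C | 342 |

Bonds broken (reactants):
  C-H: 4 × 427 = 1708
  C=C: 1 × 595 = 595
  H-Cl: 1 × 415 = 415
  Σ(broken) = 2718 kJ
Bonds formed (products):
  C-C: 1 × 342 = 342
  C-Cl: 1 × 332 = 332
  C-H: 5 × 427 = 2135
  Σ(formed) = 2809 kJ
ΔH = Σ(broken) − Σ(formed) = 2718 − 2809 = −91 kJ

ΔH ≈ −91 kJ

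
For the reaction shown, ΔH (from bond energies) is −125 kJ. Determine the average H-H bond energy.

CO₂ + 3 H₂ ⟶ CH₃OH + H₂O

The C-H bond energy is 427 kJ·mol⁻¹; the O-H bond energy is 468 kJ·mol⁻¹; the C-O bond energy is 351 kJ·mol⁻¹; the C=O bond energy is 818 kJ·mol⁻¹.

Let D be the H-H bond energy.
Σ(broken) = 2×818 + 3×D = 1636 + 3D
Σ(formed) = 3×427 + 1×351 + 3×468 = 3036
ΔH = Σ(broken) − Σ(formed) = (1636 + 3D) − (3036) = −1400 + 3D
Setting this equal to −125 kJ gives 3D = 1275, so D = 425 kJ/mol.

D(H-H) ≈ 425 kJ/mol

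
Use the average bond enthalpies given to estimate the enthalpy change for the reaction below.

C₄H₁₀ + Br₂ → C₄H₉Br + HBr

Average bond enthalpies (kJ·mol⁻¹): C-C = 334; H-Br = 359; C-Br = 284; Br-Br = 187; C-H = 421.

Bonds broken (reactants):
  Br-Br: 1 × 187 = 187
  C-C: 3 × 334 = 1002
  C-H: 10 × 421 = 4210
  Σ(broken) = 5399 kJ
Bonds formed (products):
  C-Br: 1 × 284 = 284
  C-C: 3 × 334 = 1002
  C-H: 9 × 421 = 3789
  H-Br: 1 × 359 = 359
  Σ(formed) = 5434 kJ
ΔH = Σ(broken) − Σ(formed) = 5399 − 5434 = −35 kJ

ΔH ≈ −35 kJ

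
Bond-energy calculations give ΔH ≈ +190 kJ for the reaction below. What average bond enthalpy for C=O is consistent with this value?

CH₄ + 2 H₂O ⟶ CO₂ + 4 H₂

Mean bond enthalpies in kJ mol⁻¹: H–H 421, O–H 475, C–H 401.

Let D be the C=O bond energy.
Σ(broken) = 4×401 + 4×475 = 3504
Σ(formed) = 2×D + 4×421 = 1684 + 2D
ΔH = Σ(broken) − Σ(formed) = (3504) − (1684 + 2D) = +1820 − 2D
Setting this equal to +190 kJ gives 2D = 1630, so D = 815 kJ/mol.

D(C=O) ≈ 815 kJ/mol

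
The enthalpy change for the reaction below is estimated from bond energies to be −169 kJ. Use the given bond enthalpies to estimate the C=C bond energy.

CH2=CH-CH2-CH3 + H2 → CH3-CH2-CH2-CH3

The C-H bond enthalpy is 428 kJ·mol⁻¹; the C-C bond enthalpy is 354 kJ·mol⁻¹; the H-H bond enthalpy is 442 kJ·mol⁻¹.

D(C=C) ≈ 599 kJ/mol

Let D be the C=C bond energy.
Σ(broken) = 2×354 + 8×428 + 1×D + 1×442 = 4574 + D
Σ(formed) = 3×354 + 10×428 = 5342
ΔH = Σ(broken) − Σ(formed) = (4574 + D) − (5342) = −768 + D
Setting this equal to −169 kJ gives D = 599 kJ/mol.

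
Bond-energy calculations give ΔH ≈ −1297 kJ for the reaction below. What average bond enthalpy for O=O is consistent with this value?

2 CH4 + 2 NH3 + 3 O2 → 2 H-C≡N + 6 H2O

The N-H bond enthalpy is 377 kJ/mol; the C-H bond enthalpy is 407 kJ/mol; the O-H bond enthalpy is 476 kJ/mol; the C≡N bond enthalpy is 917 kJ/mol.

Let D be the O=O bond energy.
Σ(broken) = 8×407 + 6×377 + 3×D = 5518 + 3D
Σ(formed) = 2×917 + 2×407 + 12×476 = 8360
ΔH = Σ(broken) − Σ(formed) = (5518 + 3D) − (8360) = −2842 + 3D
Setting this equal to −1297 kJ gives 3D = 1545, so D = 515 kJ/mol.

D(O=O) ≈ 515 kJ/mol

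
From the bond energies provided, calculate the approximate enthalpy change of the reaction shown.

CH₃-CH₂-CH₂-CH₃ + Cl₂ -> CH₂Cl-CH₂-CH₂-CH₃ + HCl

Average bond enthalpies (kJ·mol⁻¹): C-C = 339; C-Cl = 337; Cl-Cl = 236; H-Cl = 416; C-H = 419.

Bonds broken (reactants):
  C-C: 3 × 339 = 1017
  C-H: 10 × 419 = 4190
  Cl-Cl: 1 × 236 = 236
  Σ(broken) = 5443 kJ
Bonds formed (products):
  C-C: 3 × 339 = 1017
  C-Cl: 1 × 337 = 337
  C-H: 9 × 419 = 3771
  H-Cl: 1 × 416 = 416
  Σ(formed) = 5541 kJ
ΔH = Σ(broken) − Σ(formed) = 5443 − 5541 = −98 kJ

ΔH ≈ −98 kJ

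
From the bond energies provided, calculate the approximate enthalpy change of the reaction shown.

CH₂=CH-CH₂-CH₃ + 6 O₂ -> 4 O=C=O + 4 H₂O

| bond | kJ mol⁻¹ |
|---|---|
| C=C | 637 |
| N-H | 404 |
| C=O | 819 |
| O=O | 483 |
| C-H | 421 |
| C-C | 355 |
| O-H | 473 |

ΔH ≈ −2723 kJ

Bonds broken (reactants):
  C-C: 2 × 355 = 710
  C-H: 8 × 421 = 3368
  C=C: 1 × 637 = 637
  O=O: 6 × 483 = 2898
  Σ(broken) = 7613 kJ
Bonds formed (products):
  C=O: 8 × 819 = 6552
  O-H: 8 × 473 = 3784
  Σ(formed) = 10336 kJ
ΔH = Σ(broken) − Σ(formed) = 7613 − 10336 = −2723 kJ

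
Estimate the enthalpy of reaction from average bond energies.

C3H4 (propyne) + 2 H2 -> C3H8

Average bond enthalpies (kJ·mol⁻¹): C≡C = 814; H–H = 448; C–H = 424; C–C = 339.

ΔH ≈ −325 kJ

Bonds broken (reactants):
  C≡C: 1 × 814 = 814
  C–C: 1 × 339 = 339
  C–H: 4 × 424 = 1696
  H–H: 2 × 448 = 896
  Σ(broken) = 3745 kJ
Bonds formed (products):
  C–C: 2 × 339 = 678
  C–H: 8 × 424 = 3392
  Σ(formed) = 4070 kJ
ΔH = Σ(broken) − Σ(formed) = 3745 − 4070 = −325 kJ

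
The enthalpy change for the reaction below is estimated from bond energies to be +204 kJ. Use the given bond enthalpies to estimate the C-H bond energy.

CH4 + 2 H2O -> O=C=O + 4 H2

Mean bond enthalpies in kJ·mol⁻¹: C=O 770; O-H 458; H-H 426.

Let D be the C-H bond energy.
Σ(broken) = 4×D + 4×458 = 1832 + 4D
Σ(formed) = 2×770 + 4×426 = 3244
ΔH = Σ(broken) − Σ(formed) = (1832 + 4D) − (3244) = −1412 + 4D
Setting this equal to +204 kJ gives 4D = 1616, so D = 404 kJ/mol.

D(C-H) ≈ 404 kJ/mol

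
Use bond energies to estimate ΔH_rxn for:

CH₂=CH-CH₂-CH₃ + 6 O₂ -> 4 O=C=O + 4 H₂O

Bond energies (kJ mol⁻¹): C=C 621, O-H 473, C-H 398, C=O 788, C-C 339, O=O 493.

ΔH ≈ −2647 kJ

Bonds broken (reactants):
  C-C: 2 × 339 = 678
  C-H: 8 × 398 = 3184
  C=C: 1 × 621 = 621
  O=O: 6 × 493 = 2958
  Σ(broken) = 7441 kJ
Bonds formed (products):
  C=O: 8 × 788 = 6304
  O-H: 8 × 473 = 3784
  Σ(formed) = 10088 kJ
ΔH = Σ(broken) − Σ(formed) = 7441 − 10088 = −2647 kJ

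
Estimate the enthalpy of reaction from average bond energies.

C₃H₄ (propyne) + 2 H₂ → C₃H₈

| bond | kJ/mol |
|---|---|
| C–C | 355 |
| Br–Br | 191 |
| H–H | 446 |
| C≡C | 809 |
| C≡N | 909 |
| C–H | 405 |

Bonds broken (reactants):
  C≡C: 1 × 809 = 809
  C–C: 1 × 355 = 355
  C–H: 4 × 405 = 1620
  H–H: 2 × 446 = 892
  Σ(broken) = 3676 kJ
Bonds formed (products):
  C–C: 2 × 355 = 710
  C–H: 8 × 405 = 3240
  Σ(formed) = 3950 kJ
ΔH = Σ(broken) − Σ(formed) = 3676 − 3950 = −274 kJ

ΔH ≈ −274 kJ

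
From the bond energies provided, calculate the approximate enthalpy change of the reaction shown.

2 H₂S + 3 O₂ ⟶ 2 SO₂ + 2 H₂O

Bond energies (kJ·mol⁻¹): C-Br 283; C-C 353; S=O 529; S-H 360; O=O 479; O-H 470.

ΔH ≈ −1119 kJ

Bonds broken (reactants):
  O=O: 3 × 479 = 1437
  S-H: 4 × 360 = 1440
  Σ(broken) = 2877 kJ
Bonds formed (products):
  O-H: 4 × 470 = 1880
  S=O: 4 × 529 = 2116
  Σ(formed) = 3996 kJ
ΔH = Σ(broken) − Σ(formed) = 2877 − 3996 = −1119 kJ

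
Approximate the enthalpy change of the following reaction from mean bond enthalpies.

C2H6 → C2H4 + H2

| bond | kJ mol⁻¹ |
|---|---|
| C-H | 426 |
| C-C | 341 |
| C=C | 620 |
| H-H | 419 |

Bonds broken (reactants):
  C-C: 1 × 341 = 341
  C-H: 6 × 426 = 2556
  Σ(broken) = 2897 kJ
Bonds formed (products):
  C-H: 4 × 426 = 1704
  C=C: 1 × 620 = 620
  H-H: 1 × 419 = 419
  Σ(formed) = 2743 kJ
ΔH = Σ(broken) − Σ(formed) = 2897 − 2743 = +154 kJ

ΔH ≈ +154 kJ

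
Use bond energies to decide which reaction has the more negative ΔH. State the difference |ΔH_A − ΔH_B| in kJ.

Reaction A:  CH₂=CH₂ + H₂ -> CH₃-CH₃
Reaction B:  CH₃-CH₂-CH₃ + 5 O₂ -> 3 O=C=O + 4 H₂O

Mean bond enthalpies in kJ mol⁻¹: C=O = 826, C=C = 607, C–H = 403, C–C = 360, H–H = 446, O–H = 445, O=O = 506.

Reaction B, by 1929 kJ

Reaction A:
  Bonds broken (reactants):
    C–H: 4 × 403 = 1612
    C=C: 1 × 607 = 607
    H–H: 1 × 446 = 446
    Σ(broken) = 2665 kJ
  Bonds formed (products):
    C–C: 1 × 360 = 360
    C–H: 6 × 403 = 2418
    Σ(formed) = 2778 kJ
  ΔH_A = 2665 − 2778 = −113 kJ
Reaction B:
  Bonds broken (reactants):
    C–C: 2 × 360 = 720
    C–H: 8 × 403 = 3224
    O=O: 5 × 506 = 2530
    Σ(broken) = 6474 kJ
  Bonds formed (products):
    C=O: 6 × 826 = 4956
    O–H: 8 × 445 = 3560
    Σ(formed) = 8516 kJ
  ΔH_B = 6474 − 8516 = −2042 kJ
ΔH_A − ΔH_B = +1929 kJ, so reaction B has the more negative ΔH; |ΔH_A − ΔH_B| = 1929 kJ.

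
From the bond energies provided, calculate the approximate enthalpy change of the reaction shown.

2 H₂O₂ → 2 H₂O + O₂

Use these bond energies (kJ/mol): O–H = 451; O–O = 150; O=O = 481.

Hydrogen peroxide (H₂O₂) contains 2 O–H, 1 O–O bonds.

ΔH ≈ −181 kJ

Bonds broken (reactants):
  O–H: 4 × 451 = 1804
  O–O: 2 × 150 = 300
  Σ(broken) = 2104 kJ
Bonds formed (products):
  O–H: 4 × 451 = 1804
  O=O: 1 × 481 = 481
  Σ(formed) = 2285 kJ
ΔH = Σ(broken) − Σ(formed) = 2104 − 2285 = −181 kJ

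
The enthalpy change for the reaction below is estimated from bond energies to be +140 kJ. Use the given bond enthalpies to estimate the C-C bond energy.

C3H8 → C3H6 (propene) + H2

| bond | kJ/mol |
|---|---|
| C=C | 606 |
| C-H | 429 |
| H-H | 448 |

Let D be the C-C bond energy.
Σ(broken) = 2×D + 8×429 = 3432 + 2D
Σ(formed) = 1×D + 6×429 + 1×606 + 1×448 = 3628 + D
ΔH = Σ(broken) − Σ(formed) = (3432 + 2D) − (3628 + D) = −196 + D
Setting this equal to +140 kJ gives D = 336 kJ/mol.

D(C-C) ≈ 336 kJ/mol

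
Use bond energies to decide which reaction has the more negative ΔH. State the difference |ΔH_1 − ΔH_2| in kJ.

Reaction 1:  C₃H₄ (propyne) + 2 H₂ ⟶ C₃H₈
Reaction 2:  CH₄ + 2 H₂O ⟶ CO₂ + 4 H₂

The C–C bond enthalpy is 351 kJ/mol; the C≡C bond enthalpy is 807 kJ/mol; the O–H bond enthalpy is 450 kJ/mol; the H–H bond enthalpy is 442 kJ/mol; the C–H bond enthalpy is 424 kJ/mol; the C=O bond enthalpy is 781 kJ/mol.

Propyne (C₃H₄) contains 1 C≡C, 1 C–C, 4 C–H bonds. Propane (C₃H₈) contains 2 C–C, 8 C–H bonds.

Reaction 1, by 522 kJ

Reaction 1:
  Bonds broken (reactants):
    C≡C: 1 × 807 = 807
    C–C: 1 × 351 = 351
    C–H: 4 × 424 = 1696
    H–H: 2 × 442 = 884
    Σ(broken) = 3738 kJ
  Bonds formed (products):
    C–C: 2 × 351 = 702
    C–H: 8 × 424 = 3392
    Σ(formed) = 4094 kJ
  ΔH_1 = 3738 − 4094 = −356 kJ
Reaction 2:
  Bonds broken (reactants):
    C–H: 4 × 424 = 1696
    O–H: 4 × 450 = 1800
    Σ(broken) = 3496 kJ
  Bonds formed (products):
    C=O: 2 × 781 = 1562
    H–H: 4 × 442 = 1768
    Σ(formed) = 3330 kJ
  ΔH_2 = 3496 − 3330 = +166 kJ
ΔH_1 − ΔH_2 = −522 kJ, so reaction 1 has the more negative ΔH; |ΔH_1 − ΔH_2| = 522 kJ.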